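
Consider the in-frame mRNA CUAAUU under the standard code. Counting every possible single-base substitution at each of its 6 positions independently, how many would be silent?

6

Codon 1 (CUA, Leu): 4 synonymous substitutions.
Codon 2 (AUU, Ile): 2 synonymous substitutions.
Total: 4 + 2 = 6.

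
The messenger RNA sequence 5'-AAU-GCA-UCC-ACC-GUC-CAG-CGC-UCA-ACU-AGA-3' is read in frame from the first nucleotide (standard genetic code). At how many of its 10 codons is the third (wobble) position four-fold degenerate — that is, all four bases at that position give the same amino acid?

7

Codon 1 AAU (Asn): third position 2-fold.
Codon 2 GCA (Ala): third position 4-fold.
Codon 3 UCC (Ser): third position 4-fold.
Codon 4 ACC (Thr): third position 4-fold.
Codon 5 GUC (Val): third position 4-fold.
Codon 6 CAG (Gln): third position 2-fold.
Codon 7 CGC (Arg): third position 4-fold.
Codon 8 UCA (Ser): third position 4-fold.
Codon 9 ACU (Thr): third position 4-fold.
Codon 10 AGA (Arg): third position 2-fold.
Four-fold degenerate third positions: 7.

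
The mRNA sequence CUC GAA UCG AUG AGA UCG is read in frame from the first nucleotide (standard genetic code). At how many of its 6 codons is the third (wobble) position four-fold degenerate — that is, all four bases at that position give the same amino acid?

Codon 1 CUC (Leu): third position 4-fold.
Codon 2 GAA (Glu): third position 2-fold.
Codon 3 UCG (Ser): third position 4-fold.
Codon 4 AUG (Met): third position 1-fold.
Codon 5 AGA (Arg): third position 2-fold.
Codon 6 UCG (Ser): third position 4-fold.
Four-fold degenerate third positions: 3.

3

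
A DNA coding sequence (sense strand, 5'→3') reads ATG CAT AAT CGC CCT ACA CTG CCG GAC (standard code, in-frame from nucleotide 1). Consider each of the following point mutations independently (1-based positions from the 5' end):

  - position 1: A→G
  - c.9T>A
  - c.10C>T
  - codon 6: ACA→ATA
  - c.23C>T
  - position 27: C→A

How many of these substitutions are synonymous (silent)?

0

Codon 1: ATG (Met) → GTG (Val) — missense.
Codon 3: AAT (Asn) → AAA (Lys) — missense.
Codon 4: CGC (Arg) → TGC (Cys) — missense.
Codon 6: ACA (Thr) → ATA (Ile) — missense.
Codon 8: CCG (Pro) → CTG (Leu) — missense.
Codon 9: GAC (Asp) → GAA (Glu) — missense.
Synonymous: 0 of 6.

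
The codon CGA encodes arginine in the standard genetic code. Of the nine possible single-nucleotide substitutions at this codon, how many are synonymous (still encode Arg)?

Position 1: AGA → 1 synonymous.
Position 2: none → 0 synonymous.
Position 3: CGT, CGC, CGG → 3 synonymous.
Total: 1 + 0 + 3 = 4.

4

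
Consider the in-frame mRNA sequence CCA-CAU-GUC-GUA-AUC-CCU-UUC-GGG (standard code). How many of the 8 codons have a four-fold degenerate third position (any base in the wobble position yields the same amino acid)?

5

Codon 1 CCA (Pro): third position 4-fold.
Codon 2 CAU (His): third position 2-fold.
Codon 3 GUC (Val): third position 4-fold.
Codon 4 GUA (Val): third position 4-fold.
Codon 5 AUC (Ile): third position 3-fold.
Codon 6 CCU (Pro): third position 4-fold.
Codon 7 UUC (Phe): third position 2-fold.
Codon 8 GGG (Gly): third position 4-fold.
Four-fold degenerate third positions: 5.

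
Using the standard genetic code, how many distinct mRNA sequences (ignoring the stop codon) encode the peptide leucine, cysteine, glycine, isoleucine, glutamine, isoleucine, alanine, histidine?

6912

Leu: 6 codons.
Cys: 2 codons.
Gly: 4 codons.
Ile: 3 codons.
Gln: 2 codons.
Ile: 3 codons.
Ala: 4 codons.
His: 2 codons.
6 × 2 × 4 × 3 × 2 × 3 × 4 × 2 = 6912.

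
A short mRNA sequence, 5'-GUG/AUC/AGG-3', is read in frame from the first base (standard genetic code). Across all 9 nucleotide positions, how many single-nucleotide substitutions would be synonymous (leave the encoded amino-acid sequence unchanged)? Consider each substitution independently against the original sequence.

Codon 1 (GUG, Val): 3 synonymous substitutions.
Codon 2 (AUC, Ile): 2 synonymous substitutions.
Codon 3 (AGG, Arg): 2 synonymous substitutions.
Total: 3 + 2 + 2 = 7.

7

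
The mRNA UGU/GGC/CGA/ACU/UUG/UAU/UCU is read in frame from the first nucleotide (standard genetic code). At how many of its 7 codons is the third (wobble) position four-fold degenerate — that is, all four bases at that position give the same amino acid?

Codon 1 UGU (Cys): third position 2-fold.
Codon 2 GGC (Gly): third position 4-fold.
Codon 3 CGA (Arg): third position 4-fold.
Codon 4 ACU (Thr): third position 4-fold.
Codon 5 UUG (Leu): third position 2-fold.
Codon 6 UAU (Tyr): third position 2-fold.
Codon 7 UCU (Ser): third position 4-fold.
Four-fold degenerate third positions: 4.

4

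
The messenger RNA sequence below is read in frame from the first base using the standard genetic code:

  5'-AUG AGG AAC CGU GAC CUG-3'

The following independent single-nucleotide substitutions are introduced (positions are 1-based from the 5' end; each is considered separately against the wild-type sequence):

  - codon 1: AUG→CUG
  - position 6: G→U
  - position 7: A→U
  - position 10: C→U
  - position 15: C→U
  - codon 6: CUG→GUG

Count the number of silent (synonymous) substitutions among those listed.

1

Codon 1: AUG (Met) → CUG (Leu) — missense.
Codon 2: AGG (Arg) → AGU (Ser) — missense.
Codon 3: AAC (Asn) → UAC (Tyr) — missense.
Codon 4: CGU (Arg) → UGU (Cys) — missense.
Codon 5: GAC (Asp) → GAU (Asp) — synonymous.
Codon 6: CUG (Leu) → GUG (Val) — missense.
Synonymous: 1 of 6.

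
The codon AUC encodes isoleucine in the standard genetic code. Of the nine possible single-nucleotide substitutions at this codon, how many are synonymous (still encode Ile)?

2

Position 1: none → 0 synonymous.
Position 2: none → 0 synonymous.
Position 3: AUU, AUA → 2 synonymous.
Total: 0 + 0 + 2 = 2.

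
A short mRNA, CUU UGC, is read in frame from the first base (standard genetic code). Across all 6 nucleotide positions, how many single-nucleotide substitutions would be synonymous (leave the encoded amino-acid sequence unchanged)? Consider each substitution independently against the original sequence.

4

Codon 1 (CUU, Leu): 3 synonymous substitutions.
Codon 2 (UGC, Cys): 1 synonymous substitution.
Total: 3 + 1 = 4.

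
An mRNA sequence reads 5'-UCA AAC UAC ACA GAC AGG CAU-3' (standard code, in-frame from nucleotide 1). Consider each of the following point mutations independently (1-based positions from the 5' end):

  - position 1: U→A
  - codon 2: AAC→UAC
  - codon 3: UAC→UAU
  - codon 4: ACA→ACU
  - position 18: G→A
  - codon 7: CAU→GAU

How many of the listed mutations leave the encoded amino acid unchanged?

3

Codon 1: UCA (Ser) → ACA (Thr) — missense.
Codon 2: AAC (Asn) → UAC (Tyr) — missense.
Codon 3: UAC (Tyr) → UAU (Tyr) — synonymous.
Codon 4: ACA (Thr) → ACU (Thr) — synonymous.
Codon 6: AGG (Arg) → AGA (Arg) — synonymous.
Codon 7: CAU (His) → GAU (Asp) — missense.
Synonymous: 3 of 6.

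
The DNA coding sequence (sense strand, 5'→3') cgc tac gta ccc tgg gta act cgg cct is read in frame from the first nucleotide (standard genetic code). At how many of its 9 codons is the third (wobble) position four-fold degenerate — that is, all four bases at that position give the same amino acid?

7

Codon 1 CGC (Arg): third position 4-fold.
Codon 2 TAC (Tyr): third position 2-fold.
Codon 3 GTA (Val): third position 4-fold.
Codon 4 CCC (Pro): third position 4-fold.
Codon 5 TGG (Trp): third position 1-fold.
Codon 6 GTA (Val): third position 4-fold.
Codon 7 ACT (Thr): third position 4-fold.
Codon 8 CGG (Arg): third position 4-fold.
Codon 9 CCT (Pro): third position 4-fold.
Four-fold degenerate third positions: 7.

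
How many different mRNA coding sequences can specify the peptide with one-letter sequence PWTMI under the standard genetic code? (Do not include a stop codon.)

48

Pro: 4 codons.
Trp: 1 codon.
Thr: 4 codons.
Met: 1 codon.
Ile: 3 codons.
4 × 1 × 4 × 1 × 3 = 48.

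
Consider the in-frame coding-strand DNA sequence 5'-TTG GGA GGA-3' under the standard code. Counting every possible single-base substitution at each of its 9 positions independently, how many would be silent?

Codon 1 (TTG, Leu): 2 synonymous substitutions.
Codon 2 (GGA, Gly): 3 synonymous substitutions.
Codon 3 (GGA, Gly): 3 synonymous substitutions.
Total: 2 + 3 + 3 = 8.

8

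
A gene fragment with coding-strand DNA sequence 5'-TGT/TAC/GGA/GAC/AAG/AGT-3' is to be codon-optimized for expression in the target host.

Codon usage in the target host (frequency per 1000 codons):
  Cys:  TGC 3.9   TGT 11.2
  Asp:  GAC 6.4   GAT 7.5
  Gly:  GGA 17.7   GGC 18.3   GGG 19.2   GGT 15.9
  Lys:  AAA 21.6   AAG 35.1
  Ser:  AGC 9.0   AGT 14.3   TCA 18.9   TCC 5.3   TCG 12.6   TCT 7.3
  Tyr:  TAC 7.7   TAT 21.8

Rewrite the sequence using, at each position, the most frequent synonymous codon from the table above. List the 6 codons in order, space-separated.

Codon 1 (Cys): best is TGT at 11.2.
Codon 2 (Tyr): best is TAT at 21.8.
Codon 3 (Gly): best is GGG at 19.2.
Codon 4 (Asp): best is GAT at 7.5.
Codon 5 (Lys): best is AAG at 35.1.
Codon 6 (Ser): best is TCA at 18.9.

TGT TAT GGG GAT AAG TCA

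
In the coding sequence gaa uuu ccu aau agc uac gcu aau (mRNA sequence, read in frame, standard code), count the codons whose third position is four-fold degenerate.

Codon 1 GAA (Glu): third position 2-fold.
Codon 2 UUU (Phe): third position 2-fold.
Codon 3 CCU (Pro): third position 4-fold.
Codon 4 AAU (Asn): third position 2-fold.
Codon 5 AGC (Ser): third position 2-fold.
Codon 6 UAC (Tyr): third position 2-fold.
Codon 7 GCU (Ala): third position 4-fold.
Codon 8 AAU (Asn): third position 2-fold.
Four-fold degenerate third positions: 2.

2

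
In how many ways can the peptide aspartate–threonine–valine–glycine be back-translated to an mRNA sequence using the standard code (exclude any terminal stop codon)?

128

Asp: 2 codons.
Thr: 4 codons.
Val: 4 codons.
Gly: 4 codons.
2 × 4 × 4 × 4 = 128.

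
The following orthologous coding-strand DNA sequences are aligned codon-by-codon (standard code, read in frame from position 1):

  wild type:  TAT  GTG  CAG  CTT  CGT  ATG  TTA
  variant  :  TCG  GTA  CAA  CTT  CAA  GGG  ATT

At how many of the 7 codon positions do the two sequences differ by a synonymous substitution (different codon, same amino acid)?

Codon 1: TAT Tyr / TCG Ser — nonsynonymous.
Codon 2: GTG Val / GTA Val — synonymous.
Codon 3: CAG Gln / CAA Gln — synonymous.
Codon 4: CTT Leu / CTT Leu — identical.
Codon 5: CGT Arg / CAA Gln — nonsynonymous.
Codon 6: ATG Met / GGG Gly — nonsynonymous.
Codon 7: TTA Leu / ATT Ile — nonsynonymous.
Synonymous differences: 2.

2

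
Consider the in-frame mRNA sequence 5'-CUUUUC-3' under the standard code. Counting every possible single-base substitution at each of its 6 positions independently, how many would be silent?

Codon 1 (CUU, Leu): 3 synonymous substitutions.
Codon 2 (UUC, Phe): 1 synonymous substitution.
Total: 3 + 1 = 4.

4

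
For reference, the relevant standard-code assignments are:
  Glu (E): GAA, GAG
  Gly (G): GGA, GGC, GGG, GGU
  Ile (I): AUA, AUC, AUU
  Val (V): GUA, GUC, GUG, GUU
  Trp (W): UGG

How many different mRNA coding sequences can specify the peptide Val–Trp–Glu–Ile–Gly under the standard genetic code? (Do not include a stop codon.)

96

Val: 4 codons.
Trp: 1 codon.
Glu: 2 codons.
Ile: 3 codons.
Gly: 4 codons.
4 × 1 × 2 × 3 × 4 = 96.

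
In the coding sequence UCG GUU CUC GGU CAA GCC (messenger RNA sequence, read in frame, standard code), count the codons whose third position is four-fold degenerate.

5

Codon 1 UCG (Ser): third position 4-fold.
Codon 2 GUU (Val): third position 4-fold.
Codon 3 CUC (Leu): third position 4-fold.
Codon 4 GGU (Gly): third position 4-fold.
Codon 5 CAA (Gln): third position 2-fold.
Codon 6 GCC (Ala): third position 4-fold.
Four-fold degenerate third positions: 5.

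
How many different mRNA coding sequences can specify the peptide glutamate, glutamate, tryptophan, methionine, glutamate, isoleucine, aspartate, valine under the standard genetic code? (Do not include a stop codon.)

192

Glu: 2 codons.
Glu: 2 codons.
Trp: 1 codon.
Met: 1 codon.
Glu: 2 codons.
Ile: 3 codons.
Asp: 2 codons.
Val: 4 codons.
2 × 2 × 1 × 1 × 2 × 3 × 2 × 4 = 192.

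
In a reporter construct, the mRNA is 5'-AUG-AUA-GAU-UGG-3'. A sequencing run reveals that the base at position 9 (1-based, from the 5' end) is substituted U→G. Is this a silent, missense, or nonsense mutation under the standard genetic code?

Position 9 falls in codon 3: GAU → Asp.
After the substitution the codon is GAG → Glu.
Asp ≠ Glu, so this is a missense mutation.

missense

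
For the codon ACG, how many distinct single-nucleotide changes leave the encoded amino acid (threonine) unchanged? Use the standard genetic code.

3

Position 1: none → 0 synonymous.
Position 2: none → 0 synonymous.
Position 3: ACU, ACC, ACA → 3 synonymous.
Total: 0 + 0 + 3 = 3.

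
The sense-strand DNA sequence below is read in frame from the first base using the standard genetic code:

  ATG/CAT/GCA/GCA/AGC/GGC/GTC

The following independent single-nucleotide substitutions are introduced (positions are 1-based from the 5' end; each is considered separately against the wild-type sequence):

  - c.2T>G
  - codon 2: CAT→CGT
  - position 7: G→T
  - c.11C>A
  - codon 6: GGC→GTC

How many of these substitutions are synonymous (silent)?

Codon 1: ATG (Met) → AGG (Arg) — missense.
Codon 2: CAT (His) → CGT (Arg) — missense.
Codon 3: GCA (Ala) → TCA (Ser) — missense.
Codon 4: GCA (Ala) → GAA (Glu) — missense.
Codon 6: GGC (Gly) → GTC (Val) — missense.
Synonymous: 0 of 5.

0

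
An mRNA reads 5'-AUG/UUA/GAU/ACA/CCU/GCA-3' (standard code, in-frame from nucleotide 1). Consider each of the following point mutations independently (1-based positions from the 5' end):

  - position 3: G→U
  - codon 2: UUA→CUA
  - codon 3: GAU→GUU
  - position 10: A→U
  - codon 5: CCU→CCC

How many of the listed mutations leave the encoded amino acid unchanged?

2

Codon 1: AUG (Met) → AUU (Ile) — missense.
Codon 2: UUA (Leu) → CUA (Leu) — synonymous.
Codon 3: GAU (Asp) → GUU (Val) — missense.
Codon 4: ACA (Thr) → UCA (Ser) — missense.
Codon 5: CCU (Pro) → CCC (Pro) — synonymous.
Synonymous: 2 of 5.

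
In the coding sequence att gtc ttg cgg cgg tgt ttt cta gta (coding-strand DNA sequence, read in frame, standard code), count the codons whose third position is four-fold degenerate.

5

Codon 1 ATT (Ile): third position 3-fold.
Codon 2 GTC (Val): third position 4-fold.
Codon 3 TTG (Leu): third position 2-fold.
Codon 4 CGG (Arg): third position 4-fold.
Codon 5 CGG (Arg): third position 4-fold.
Codon 6 TGT (Cys): third position 2-fold.
Codon 7 TTT (Phe): third position 2-fold.
Codon 8 CTA (Leu): third position 4-fold.
Codon 9 GTA (Val): third position 4-fold.
Four-fold degenerate third positions: 5.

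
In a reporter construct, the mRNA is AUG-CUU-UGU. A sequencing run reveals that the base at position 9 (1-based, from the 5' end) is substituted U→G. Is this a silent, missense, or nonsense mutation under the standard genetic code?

missense

Position 9 falls in codon 3: UGU → Cys.
After the substitution the codon is UGG → Trp.
Cys ≠ Trp, so this is a missense mutation.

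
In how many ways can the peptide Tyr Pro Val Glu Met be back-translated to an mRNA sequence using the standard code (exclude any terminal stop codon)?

64

Tyr: 2 codons.
Pro: 4 codons.
Val: 4 codons.
Glu: 2 codons.
Met: 1 codon.
2 × 4 × 4 × 2 × 1 = 64.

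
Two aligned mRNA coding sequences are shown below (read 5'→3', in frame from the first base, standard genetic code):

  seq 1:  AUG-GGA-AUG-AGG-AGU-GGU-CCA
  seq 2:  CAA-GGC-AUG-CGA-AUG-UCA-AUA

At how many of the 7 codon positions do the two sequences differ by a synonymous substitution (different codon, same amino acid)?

Codon 1: AUG Met / CAA Gln — nonsynonymous.
Codon 2: GGA Gly / GGC Gly — synonymous.
Codon 3: AUG Met / AUG Met — identical.
Codon 4: AGG Arg / CGA Arg — synonymous.
Codon 5: AGU Ser / AUG Met — nonsynonymous.
Codon 6: GGU Gly / UCA Ser — nonsynonymous.
Codon 7: CCA Pro / AUA Ile — nonsynonymous.
Synonymous differences: 2.

2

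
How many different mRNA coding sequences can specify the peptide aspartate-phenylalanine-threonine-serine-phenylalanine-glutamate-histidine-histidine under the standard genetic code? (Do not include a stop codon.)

1536

Asp: 2 codons.
Phe: 2 codons.
Thr: 4 codons.
Ser: 6 codons.
Phe: 2 codons.
Glu: 2 codons.
His: 2 codons.
His: 2 codons.
2 × 2 × 4 × 6 × 2 × 2 × 2 × 2 = 1536.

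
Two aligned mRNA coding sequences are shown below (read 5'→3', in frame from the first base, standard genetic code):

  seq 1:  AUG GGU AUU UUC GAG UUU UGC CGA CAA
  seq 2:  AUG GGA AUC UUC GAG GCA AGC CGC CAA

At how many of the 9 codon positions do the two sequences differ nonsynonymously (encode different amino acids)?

2

Codon 1: AUG Met / AUG Met — identical.
Codon 2: GGU Gly / GGA Gly — synonymous.
Codon 3: AUU Ile / AUC Ile — synonymous.
Codon 4: UUC Phe / UUC Phe — identical.
Codon 5: GAG Glu / GAG Glu — identical.
Codon 6: UUU Phe / GCA Ala — nonsynonymous.
Codon 7: UGC Cys / AGC Ser — nonsynonymous.
Codon 8: CGA Arg / CGC Arg — synonymous.
Codon 9: CAA Gln / CAA Gln — identical.
Nonsynonymous differences: 2.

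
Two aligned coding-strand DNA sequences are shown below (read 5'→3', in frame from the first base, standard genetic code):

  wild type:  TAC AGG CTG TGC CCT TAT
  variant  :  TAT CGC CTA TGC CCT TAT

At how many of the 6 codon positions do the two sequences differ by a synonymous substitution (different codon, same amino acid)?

3

Codon 1: TAC Tyr / TAT Tyr — synonymous.
Codon 2: AGG Arg / CGC Arg — synonymous.
Codon 3: CTG Leu / CTA Leu — synonymous.
Codon 4: TGC Cys / TGC Cys — identical.
Codon 5: CCT Pro / CCT Pro — identical.
Codon 6: TAT Tyr / TAT Tyr — identical.
Synonymous differences: 3.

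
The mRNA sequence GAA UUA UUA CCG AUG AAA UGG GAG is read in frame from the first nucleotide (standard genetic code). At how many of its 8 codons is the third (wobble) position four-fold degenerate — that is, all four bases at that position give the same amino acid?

1

Codon 1 GAA (Glu): third position 2-fold.
Codon 2 UUA (Leu): third position 2-fold.
Codon 3 UUA (Leu): third position 2-fold.
Codon 4 CCG (Pro): third position 4-fold.
Codon 5 AUG (Met): third position 1-fold.
Codon 6 AAA (Lys): third position 2-fold.
Codon 7 UGG (Trp): third position 1-fold.
Codon 8 GAG (Glu): third position 2-fold.
Four-fold degenerate third positions: 1.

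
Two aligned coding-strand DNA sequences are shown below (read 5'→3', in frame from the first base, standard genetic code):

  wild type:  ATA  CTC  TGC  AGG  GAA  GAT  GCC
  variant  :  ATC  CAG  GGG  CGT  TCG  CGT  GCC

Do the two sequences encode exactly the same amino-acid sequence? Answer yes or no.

Codon 1: ATA Ile / ATC Ile — synonymous.
Codon 2: CTC Leu / CAG Gln — nonsynonymous.
Codon 3: TGC Cys / GGG Gly — nonsynonymous.
Codon 4: AGG Arg / CGT Arg — synonymous.
Codon 5: GAA Glu / TCG Ser — nonsynonymous.
Codon 6: GAT Asp / CGT Arg — nonsynonymous.
Codon 7: GCC Ala / GCC Ala — identical.
Nonsynonymous differences: 4 → different protein.

no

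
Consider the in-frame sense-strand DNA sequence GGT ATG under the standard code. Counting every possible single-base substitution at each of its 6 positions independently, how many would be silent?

Codon 1 (GGT, Gly): 3 synonymous substitutions.
Codon 2 (ATG, Met): 0 synonymous substitutions.
Total: 3 + 0 = 3.

3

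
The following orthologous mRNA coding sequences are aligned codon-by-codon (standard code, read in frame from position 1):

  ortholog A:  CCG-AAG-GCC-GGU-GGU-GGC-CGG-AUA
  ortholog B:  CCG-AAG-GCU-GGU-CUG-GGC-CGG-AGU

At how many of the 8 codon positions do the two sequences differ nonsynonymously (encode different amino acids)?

Codon 1: CCG Pro / CCG Pro — identical.
Codon 2: AAG Lys / AAG Lys — identical.
Codon 3: GCC Ala / GCU Ala — synonymous.
Codon 4: GGU Gly / GGU Gly — identical.
Codon 5: GGU Gly / CUG Leu — nonsynonymous.
Codon 6: GGC Gly / GGC Gly — identical.
Codon 7: CGG Arg / CGG Arg — identical.
Codon 8: AUA Ile / AGU Ser — nonsynonymous.
Nonsynonymous differences: 2.

2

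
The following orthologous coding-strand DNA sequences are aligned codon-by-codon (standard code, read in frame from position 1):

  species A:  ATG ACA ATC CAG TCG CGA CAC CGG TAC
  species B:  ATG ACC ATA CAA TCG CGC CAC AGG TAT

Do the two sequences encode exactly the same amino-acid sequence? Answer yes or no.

yes

Codon 1: ATG Met / ATG Met — identical.
Codon 2: ACA Thr / ACC Thr — synonymous.
Codon 3: ATC Ile / ATA Ile — synonymous.
Codon 4: CAG Gln / CAA Gln — synonymous.
Codon 5: TCG Ser / TCG Ser — identical.
Codon 6: CGA Arg / CGC Arg — synonymous.
Codon 7: CAC His / CAC His — identical.
Codon 8: CGG Arg / AGG Arg — synonymous.
Codon 9: TAC Tyr / TAT Tyr — synonymous.
Nonsynonymous differences: 0 → same protein.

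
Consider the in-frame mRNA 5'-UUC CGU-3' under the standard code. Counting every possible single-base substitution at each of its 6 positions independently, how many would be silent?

Codon 1 (UUC, Phe): 1 synonymous substitution.
Codon 2 (CGU, Arg): 3 synonymous substitutions.
Total: 1 + 3 = 4.

4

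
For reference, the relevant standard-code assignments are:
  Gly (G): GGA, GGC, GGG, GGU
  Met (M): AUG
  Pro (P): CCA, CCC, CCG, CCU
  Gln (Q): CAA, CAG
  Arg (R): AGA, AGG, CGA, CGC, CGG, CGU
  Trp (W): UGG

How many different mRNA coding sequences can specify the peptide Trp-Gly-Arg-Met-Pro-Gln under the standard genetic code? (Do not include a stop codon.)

192

Trp: 1 codon.
Gly: 4 codons.
Arg: 6 codons.
Met: 1 codon.
Pro: 4 codons.
Gln: 2 codons.
1 × 4 × 6 × 1 × 4 × 2 = 192.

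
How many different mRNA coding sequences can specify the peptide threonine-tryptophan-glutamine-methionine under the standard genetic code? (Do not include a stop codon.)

8

Thr: 4 codons.
Trp: 1 codon.
Gln: 2 codons.
Met: 1 codon.
4 × 1 × 2 × 1 = 8.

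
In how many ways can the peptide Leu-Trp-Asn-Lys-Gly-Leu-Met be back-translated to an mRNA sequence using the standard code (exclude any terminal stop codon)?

576

Leu: 6 codons.
Trp: 1 codon.
Asn: 2 codons.
Lys: 2 codons.
Gly: 4 codons.
Leu: 6 codons.
Met: 1 codon.
6 × 1 × 2 × 2 × 4 × 6 × 1 = 576.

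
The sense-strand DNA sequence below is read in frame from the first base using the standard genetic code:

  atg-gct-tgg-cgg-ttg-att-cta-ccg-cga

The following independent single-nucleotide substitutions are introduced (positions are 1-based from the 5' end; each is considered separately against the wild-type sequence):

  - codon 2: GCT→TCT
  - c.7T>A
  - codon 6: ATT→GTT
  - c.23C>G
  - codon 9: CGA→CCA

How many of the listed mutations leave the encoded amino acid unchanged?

0

Codon 2: GCT (Ala) → TCT (Ser) — missense.
Codon 3: TGG (Trp) → AGG (Arg) — missense.
Codon 6: ATT (Ile) → GTT (Val) — missense.
Codon 8: CCG (Pro) → CGG (Arg) — missense.
Codon 9: CGA (Arg) → CCA (Pro) — missense.
Synonymous: 0 of 5.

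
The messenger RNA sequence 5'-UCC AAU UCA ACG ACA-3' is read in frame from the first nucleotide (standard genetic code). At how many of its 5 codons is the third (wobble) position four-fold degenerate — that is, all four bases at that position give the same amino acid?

4

Codon 1 UCC (Ser): third position 4-fold.
Codon 2 AAU (Asn): third position 2-fold.
Codon 3 UCA (Ser): third position 4-fold.
Codon 4 ACG (Thr): third position 4-fold.
Codon 5 ACA (Thr): third position 4-fold.
Four-fold degenerate third positions: 4.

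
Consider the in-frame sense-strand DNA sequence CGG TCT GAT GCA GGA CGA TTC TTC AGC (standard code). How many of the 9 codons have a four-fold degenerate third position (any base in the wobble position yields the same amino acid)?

Codon 1 CGG (Arg): third position 4-fold.
Codon 2 TCT (Ser): third position 4-fold.
Codon 3 GAT (Asp): third position 2-fold.
Codon 4 GCA (Ala): third position 4-fold.
Codon 5 GGA (Gly): third position 4-fold.
Codon 6 CGA (Arg): third position 4-fold.
Codon 7 TTC (Phe): third position 2-fold.
Codon 8 TTC (Phe): third position 2-fold.
Codon 9 AGC (Ser): third position 2-fold.
Four-fold degenerate third positions: 5.

5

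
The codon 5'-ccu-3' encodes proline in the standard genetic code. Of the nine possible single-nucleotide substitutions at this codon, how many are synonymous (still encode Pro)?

3

Position 1: none → 0 synonymous.
Position 2: none → 0 synonymous.
Position 3: CCC, CCA, CCG → 3 synonymous.
Total: 0 + 0 + 3 = 3.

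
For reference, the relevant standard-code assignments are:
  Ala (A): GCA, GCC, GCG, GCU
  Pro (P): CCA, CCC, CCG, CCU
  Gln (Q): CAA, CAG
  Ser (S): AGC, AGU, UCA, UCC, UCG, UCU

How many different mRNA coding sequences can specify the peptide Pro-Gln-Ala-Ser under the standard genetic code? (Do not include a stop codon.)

Pro: 4 codons.
Gln: 2 codons.
Ala: 4 codons.
Ser: 6 codons.
4 × 2 × 4 × 6 = 192.

192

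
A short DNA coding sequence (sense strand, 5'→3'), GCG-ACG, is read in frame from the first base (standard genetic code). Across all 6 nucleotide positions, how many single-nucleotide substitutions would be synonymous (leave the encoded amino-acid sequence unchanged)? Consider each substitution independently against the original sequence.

6

Codon 1 (GCG, Ala): 3 synonymous substitutions.
Codon 2 (ACG, Thr): 3 synonymous substitutions.
Total: 3 + 3 = 6.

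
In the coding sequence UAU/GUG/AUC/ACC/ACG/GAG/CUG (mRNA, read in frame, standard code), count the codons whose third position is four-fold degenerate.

Codon 1 UAU (Tyr): third position 2-fold.
Codon 2 GUG (Val): third position 4-fold.
Codon 3 AUC (Ile): third position 3-fold.
Codon 4 ACC (Thr): third position 4-fold.
Codon 5 ACG (Thr): third position 4-fold.
Codon 6 GAG (Glu): third position 2-fold.
Codon 7 CUG (Leu): third position 4-fold.
Four-fold degenerate third positions: 4.

4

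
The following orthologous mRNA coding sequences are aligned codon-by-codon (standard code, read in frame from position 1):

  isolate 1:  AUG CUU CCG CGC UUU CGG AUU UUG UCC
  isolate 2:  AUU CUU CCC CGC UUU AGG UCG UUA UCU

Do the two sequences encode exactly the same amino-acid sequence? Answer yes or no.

Codon 1: AUG Met / AUU Ile — nonsynonymous.
Codon 2: CUU Leu / CUU Leu — identical.
Codon 3: CCG Pro / CCC Pro — synonymous.
Codon 4: CGC Arg / CGC Arg — identical.
Codon 5: UUU Phe / UUU Phe — identical.
Codon 6: CGG Arg / AGG Arg — synonymous.
Codon 7: AUU Ile / UCG Ser — nonsynonymous.
Codon 8: UUG Leu / UUA Leu — synonymous.
Codon 9: UCC Ser / UCU Ser — synonymous.
Nonsynonymous differences: 2 → different protein.

no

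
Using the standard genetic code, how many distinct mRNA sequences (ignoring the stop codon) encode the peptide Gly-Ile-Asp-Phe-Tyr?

Gly: 4 codons.
Ile: 3 codons.
Asp: 2 codons.
Phe: 2 codons.
Tyr: 2 codons.
4 × 3 × 2 × 2 × 2 = 96.

96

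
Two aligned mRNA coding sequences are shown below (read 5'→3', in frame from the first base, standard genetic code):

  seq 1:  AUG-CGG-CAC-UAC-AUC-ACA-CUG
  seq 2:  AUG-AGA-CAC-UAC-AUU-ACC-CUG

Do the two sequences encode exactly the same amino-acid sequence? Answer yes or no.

yes

Codon 1: AUG Met / AUG Met — identical.
Codon 2: CGG Arg / AGA Arg — synonymous.
Codon 3: CAC His / CAC His — identical.
Codon 4: UAC Tyr / UAC Tyr — identical.
Codon 5: AUC Ile / AUU Ile — synonymous.
Codon 6: ACA Thr / ACC Thr — synonymous.
Codon 7: CUG Leu / CUG Leu — identical.
Nonsynonymous differences: 0 → same protein.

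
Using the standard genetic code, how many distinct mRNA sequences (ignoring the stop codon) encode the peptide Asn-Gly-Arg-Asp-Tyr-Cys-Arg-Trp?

Asn: 2 codons.
Gly: 4 codons.
Arg: 6 codons.
Asp: 2 codons.
Tyr: 2 codons.
Cys: 2 codons.
Arg: 6 codons.
Trp: 1 codon.
2 × 4 × 6 × 2 × 2 × 2 × 6 × 1 = 2304.

2304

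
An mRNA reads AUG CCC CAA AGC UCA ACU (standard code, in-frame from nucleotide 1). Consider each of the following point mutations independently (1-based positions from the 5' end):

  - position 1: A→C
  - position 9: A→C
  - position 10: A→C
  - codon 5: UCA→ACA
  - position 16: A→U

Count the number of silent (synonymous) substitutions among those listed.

Codon 1: AUG (Met) → CUG (Leu) — missense.
Codon 3: CAA (Gln) → CAC (His) — missense.
Codon 4: AGC (Ser) → CGC (Arg) — missense.
Codon 5: UCA (Ser) → ACA (Thr) — missense.
Codon 6: ACU (Thr) → UCU (Ser) — missense.
Synonymous: 0 of 5.

0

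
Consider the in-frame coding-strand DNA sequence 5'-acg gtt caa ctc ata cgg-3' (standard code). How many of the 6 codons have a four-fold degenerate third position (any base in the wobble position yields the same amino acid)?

4

Codon 1 ACG (Thr): third position 4-fold.
Codon 2 GTT (Val): third position 4-fold.
Codon 3 CAA (Gln): third position 2-fold.
Codon 4 CTC (Leu): third position 4-fold.
Codon 5 ATA (Ile): third position 3-fold.
Codon 6 CGG (Arg): third position 4-fold.
Four-fold degenerate third positions: 4.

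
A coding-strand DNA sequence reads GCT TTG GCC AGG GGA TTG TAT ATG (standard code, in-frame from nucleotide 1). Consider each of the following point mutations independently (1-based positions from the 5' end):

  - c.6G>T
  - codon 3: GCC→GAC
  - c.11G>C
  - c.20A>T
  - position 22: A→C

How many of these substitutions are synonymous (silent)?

0

Codon 2: TTG (Leu) → TTT (Phe) — missense.
Codon 3: GCC (Ala) → GAC (Asp) — missense.
Codon 4: AGG (Arg) → ACG (Thr) — missense.
Codon 7: TAT (Tyr) → TTT (Phe) — missense.
Codon 8: ATG (Met) → CTG (Leu) — missense.
Synonymous: 0 of 5.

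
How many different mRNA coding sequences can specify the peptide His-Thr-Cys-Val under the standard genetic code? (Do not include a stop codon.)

His: 2 codons.
Thr: 4 codons.
Cys: 2 codons.
Val: 4 codons.
2 × 4 × 2 × 4 = 64.

64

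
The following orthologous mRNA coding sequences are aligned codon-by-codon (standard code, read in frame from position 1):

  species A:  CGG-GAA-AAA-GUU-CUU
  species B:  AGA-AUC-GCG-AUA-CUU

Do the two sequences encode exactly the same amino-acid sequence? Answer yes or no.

no

Codon 1: CGG Arg / AGA Arg — synonymous.
Codon 2: GAA Glu / AUC Ile — nonsynonymous.
Codon 3: AAA Lys / GCG Ala — nonsynonymous.
Codon 4: GUU Val / AUA Ile — nonsynonymous.
Codon 5: CUU Leu / CUU Leu — identical.
Nonsynonymous differences: 3 → different protein.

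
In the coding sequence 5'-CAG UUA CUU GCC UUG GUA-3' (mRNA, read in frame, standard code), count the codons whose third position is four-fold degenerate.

Codon 1 CAG (Gln): third position 2-fold.
Codon 2 UUA (Leu): third position 2-fold.
Codon 3 CUU (Leu): third position 4-fold.
Codon 4 GCC (Ala): third position 4-fold.
Codon 5 UUG (Leu): third position 2-fold.
Codon 6 GUA (Val): third position 4-fold.
Four-fold degenerate third positions: 3.

3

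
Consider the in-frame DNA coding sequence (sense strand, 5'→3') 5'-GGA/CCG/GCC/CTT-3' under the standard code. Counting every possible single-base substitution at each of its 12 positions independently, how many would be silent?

12

Codon 1 (GGA, Gly): 3 synonymous substitutions.
Codon 2 (CCG, Pro): 3 synonymous substitutions.
Codon 3 (GCC, Ala): 3 synonymous substitutions.
Codon 4 (CTT, Leu): 3 synonymous substitutions.
Total: 3 + 3 + 3 + 3 = 12.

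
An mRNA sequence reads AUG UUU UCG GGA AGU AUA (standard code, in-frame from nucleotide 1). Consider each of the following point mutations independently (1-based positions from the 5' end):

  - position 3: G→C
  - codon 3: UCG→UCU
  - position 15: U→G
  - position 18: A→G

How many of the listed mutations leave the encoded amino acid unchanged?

Codon 1: AUG (Met) → AUC (Ile) — missense.
Codon 3: UCG (Ser) → UCU (Ser) — synonymous.
Codon 5: AGU (Ser) → AGG (Arg) — missense.
Codon 6: AUA (Ile) → AUG (Met) — missense.
Synonymous: 1 of 4.

1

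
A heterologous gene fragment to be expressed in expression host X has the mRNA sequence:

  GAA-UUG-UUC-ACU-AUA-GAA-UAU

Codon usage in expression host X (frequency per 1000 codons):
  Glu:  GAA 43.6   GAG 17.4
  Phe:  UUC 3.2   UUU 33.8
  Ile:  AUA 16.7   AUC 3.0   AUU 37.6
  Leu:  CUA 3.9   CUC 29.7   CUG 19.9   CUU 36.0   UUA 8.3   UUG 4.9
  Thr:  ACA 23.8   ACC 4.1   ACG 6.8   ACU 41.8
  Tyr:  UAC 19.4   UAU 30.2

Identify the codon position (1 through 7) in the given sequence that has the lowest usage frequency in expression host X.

3

Codon 1 GAA (Glu): 43.6 per 1000.
Codon 2 UUG (Leu): 4.9 per 1000.
Codon 3 UUC (Phe): 3.2 per 1000.
Codon 4 ACU (Thr): 41.8 per 1000.
Codon 5 AUA (Ile): 16.7 per 1000.
Codon 6 GAA (Glu): 43.6 per 1000.
Codon 7 UAU (Tyr): 30.2 per 1000.
Lowest frequency is 3.2 at codon 3.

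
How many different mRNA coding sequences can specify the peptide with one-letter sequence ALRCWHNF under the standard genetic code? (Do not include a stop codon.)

Ala: 4 codons.
Leu: 6 codons.
Arg: 6 codons.
Cys: 2 codons.
Trp: 1 codon.
His: 2 codons.
Asn: 2 codons.
Phe: 2 codons.
4 × 6 × 6 × 2 × 1 × 2 × 2 × 2 = 2304.

2304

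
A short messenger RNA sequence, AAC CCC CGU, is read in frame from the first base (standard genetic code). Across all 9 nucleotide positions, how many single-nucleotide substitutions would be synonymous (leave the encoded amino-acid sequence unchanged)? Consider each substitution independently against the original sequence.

7

Codon 1 (AAC, Asn): 1 synonymous substitution.
Codon 2 (CCC, Pro): 3 synonymous substitutions.
Codon 3 (CGU, Arg): 3 synonymous substitutions.
Total: 1 + 3 + 3 = 7.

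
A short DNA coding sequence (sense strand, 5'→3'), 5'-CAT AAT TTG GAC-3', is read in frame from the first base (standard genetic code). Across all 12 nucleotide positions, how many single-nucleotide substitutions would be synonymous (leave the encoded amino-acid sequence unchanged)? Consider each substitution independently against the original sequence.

Codon 1 (CAT, His): 1 synonymous substitution.
Codon 2 (AAT, Asn): 1 synonymous substitution.
Codon 3 (TTG, Leu): 2 synonymous substitutions.
Codon 4 (GAC, Asp): 1 synonymous substitution.
Total: 1 + 1 + 2 + 1 = 5.

5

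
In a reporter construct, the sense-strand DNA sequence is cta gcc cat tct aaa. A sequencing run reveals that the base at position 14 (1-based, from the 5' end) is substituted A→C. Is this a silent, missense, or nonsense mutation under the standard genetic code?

missense

Position 14 falls in codon 5: AAA → Lys.
After the substitution the codon is ACA → Thr.
Lys ≠ Thr, so this is a missense mutation.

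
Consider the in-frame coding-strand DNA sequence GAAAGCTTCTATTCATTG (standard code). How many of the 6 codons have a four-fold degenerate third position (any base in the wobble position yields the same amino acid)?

Codon 1 GAA (Glu): third position 2-fold.
Codon 2 AGC (Ser): third position 2-fold.
Codon 3 TTC (Phe): third position 2-fold.
Codon 4 TAT (Tyr): third position 2-fold.
Codon 5 TCA (Ser): third position 4-fold.
Codon 6 TTG (Leu): third position 2-fold.
Four-fold degenerate third positions: 1.

1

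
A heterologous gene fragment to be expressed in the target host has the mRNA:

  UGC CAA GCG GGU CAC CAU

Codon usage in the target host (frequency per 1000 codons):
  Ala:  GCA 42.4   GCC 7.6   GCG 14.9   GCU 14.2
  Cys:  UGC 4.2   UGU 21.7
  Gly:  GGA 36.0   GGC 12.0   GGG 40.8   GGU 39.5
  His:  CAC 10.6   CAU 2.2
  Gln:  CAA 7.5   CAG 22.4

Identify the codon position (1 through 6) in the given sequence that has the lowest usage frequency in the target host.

Codon 1 UGC (Cys): 4.2 per 1000.
Codon 2 CAA (Gln): 7.5 per 1000.
Codon 3 GCG (Ala): 14.9 per 1000.
Codon 4 GGU (Gly): 39.5 per 1000.
Codon 5 CAC (His): 10.6 per 1000.
Codon 6 CAU (His): 2.2 per 1000.
Lowest frequency is 2.2 at codon 6.

6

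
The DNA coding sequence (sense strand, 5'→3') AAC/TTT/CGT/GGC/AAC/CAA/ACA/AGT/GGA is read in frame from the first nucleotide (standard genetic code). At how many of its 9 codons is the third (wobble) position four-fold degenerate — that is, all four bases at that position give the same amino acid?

4

Codon 1 AAC (Asn): third position 2-fold.
Codon 2 TTT (Phe): third position 2-fold.
Codon 3 CGT (Arg): third position 4-fold.
Codon 4 GGC (Gly): third position 4-fold.
Codon 5 AAC (Asn): third position 2-fold.
Codon 6 CAA (Gln): third position 2-fold.
Codon 7 ACA (Thr): third position 4-fold.
Codon 8 AGT (Ser): third position 2-fold.
Codon 9 GGA (Gly): third position 4-fold.
Four-fold degenerate third positions: 4.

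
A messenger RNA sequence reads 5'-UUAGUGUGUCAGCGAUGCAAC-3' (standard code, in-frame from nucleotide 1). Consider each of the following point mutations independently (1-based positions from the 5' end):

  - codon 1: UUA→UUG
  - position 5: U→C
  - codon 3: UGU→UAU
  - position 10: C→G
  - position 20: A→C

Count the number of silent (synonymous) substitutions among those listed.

1

Codon 1: UUA (Leu) → UUG (Leu) — synonymous.
Codon 2: GUG (Val) → GCG (Ala) — missense.
Codon 3: UGU (Cys) → UAU (Tyr) — missense.
Codon 4: CAG (Gln) → GAG (Glu) — missense.
Codon 7: AAC (Asn) → ACC (Thr) — missense.
Synonymous: 1 of 5.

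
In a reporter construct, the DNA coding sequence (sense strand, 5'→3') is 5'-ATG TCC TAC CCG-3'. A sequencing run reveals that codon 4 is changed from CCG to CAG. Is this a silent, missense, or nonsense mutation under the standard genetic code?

Position 11 falls in codon 4: CCG → Pro.
After the substitution the codon is CAG → Gln.
Pro ≠ Gln, so this is a missense mutation.

missense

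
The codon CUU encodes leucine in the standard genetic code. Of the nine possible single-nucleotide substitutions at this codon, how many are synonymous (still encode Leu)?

3

Position 1: none → 0 synonymous.
Position 2: none → 0 synonymous.
Position 3: CUC, CUA, CUG → 3 synonymous.
Total: 0 + 0 + 3 = 3.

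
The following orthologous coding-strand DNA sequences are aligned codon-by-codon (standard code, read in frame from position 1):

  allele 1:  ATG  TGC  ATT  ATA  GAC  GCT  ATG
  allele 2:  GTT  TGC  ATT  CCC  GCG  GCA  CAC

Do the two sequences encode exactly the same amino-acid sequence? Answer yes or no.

no

Codon 1: ATG Met / GTT Val — nonsynonymous.
Codon 2: TGC Cys / TGC Cys — identical.
Codon 3: ATT Ile / ATT Ile — identical.
Codon 4: ATA Ile / CCC Pro — nonsynonymous.
Codon 5: GAC Asp / GCG Ala — nonsynonymous.
Codon 6: GCT Ala / GCA Ala — synonymous.
Codon 7: ATG Met / CAC His — nonsynonymous.
Nonsynonymous differences: 4 → different protein.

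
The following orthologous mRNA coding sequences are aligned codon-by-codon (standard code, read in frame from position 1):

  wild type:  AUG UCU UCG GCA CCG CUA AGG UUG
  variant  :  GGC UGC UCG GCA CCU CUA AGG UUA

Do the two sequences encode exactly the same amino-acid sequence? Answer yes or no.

no

Codon 1: AUG Met / GGC Gly — nonsynonymous.
Codon 2: UCU Ser / UGC Cys — nonsynonymous.
Codon 3: UCG Ser / UCG Ser — identical.
Codon 4: GCA Ala / GCA Ala — identical.
Codon 5: CCG Pro / CCU Pro — synonymous.
Codon 6: CUA Leu / CUA Leu — identical.
Codon 7: AGG Arg / AGG Arg — identical.
Codon 8: UUG Leu / UUA Leu — synonymous.
Nonsynonymous differences: 2 → different protein.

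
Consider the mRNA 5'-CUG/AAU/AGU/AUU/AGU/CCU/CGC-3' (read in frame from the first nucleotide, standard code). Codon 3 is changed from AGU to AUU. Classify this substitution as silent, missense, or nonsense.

missense

Position 8 falls in codon 3: AGU → Ser.
After the substitution the codon is AUU → Ile.
Ser ≠ Ile, so this is a missense mutation.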